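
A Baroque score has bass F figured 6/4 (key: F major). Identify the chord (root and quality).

Bb major

The figures 6/4 indicate a triad in second inversion.
In second inversion the root lies a fourth above the bass: a fourth above F in F major is Bb.
The chord tones are F, Bb, D, giving Bb major.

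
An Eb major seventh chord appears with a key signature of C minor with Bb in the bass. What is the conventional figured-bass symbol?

Bb is the fifth of Eb major seventh, so the chord is in second inversion.
A seventh chord in second inversion is figured 6/4/3, conventionally abbreviated 4/3.

4/3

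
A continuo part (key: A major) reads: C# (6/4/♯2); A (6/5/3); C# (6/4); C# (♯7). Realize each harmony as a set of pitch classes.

C# (6/4/#2): C#, D#, F#, A.
A (6/5/3): A, C#, E, F#.
C# (6/4): C#, F#, A.
C# (#7/5/3): C#, E, G#, B#.

C#, D#, F#, A | A, C#, E, F# | C#, F#, A | C#, E, G#, B#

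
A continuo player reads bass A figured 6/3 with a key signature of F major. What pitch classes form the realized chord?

A, C, F

A third above A in this key is C.
A sixth above A in this key is F.
Together with the bass A, this spells F major in first inversion.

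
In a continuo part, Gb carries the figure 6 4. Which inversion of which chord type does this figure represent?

triad, second inversion

Intervals of 6/4 above the bass form a triad; the bass is the fifth, so this is second inversion.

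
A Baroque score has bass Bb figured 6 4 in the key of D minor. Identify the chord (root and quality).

E diminished

The figures 6 4 indicate a triad in second inversion.
In second inversion the root lies a fourth above the bass: a fourth above Bb in D minor is E.
The chord tones are Bb, E, G, giving E diminished.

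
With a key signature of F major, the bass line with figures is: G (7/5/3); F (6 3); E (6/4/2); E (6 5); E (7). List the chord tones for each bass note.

G, Bb, D, F | F, A, D | E, F, A, C | E, G, Bb, C | E, G, Bb, D

G (7/5/3): G, Bb, D, F.
F (6/3): F, A, D.
E (6/4/2): E, F, A, C.
E (6/5/3): E, G, Bb, C.
E (7/5/3): E, G, Bb, D.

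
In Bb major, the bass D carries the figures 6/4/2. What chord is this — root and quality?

Eb major seventh

The figures 6/4/2 indicate a seventh chord in third inversion.
In third inversion the root lies a second above the bass: a second above D in Bb major is Eb.
The chord tones are D, Eb, G, Bb, giving Eb major seventh.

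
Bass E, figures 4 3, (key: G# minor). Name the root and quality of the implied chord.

The figures 4 3 indicate a seventh chord in second inversion.
In second inversion the root lies a fourth above the bass: a fourth above E in G# minor is A#.
The chord tones are E, G#, A#, C#, giving A# half-diminished seventh.

A# half-diminished seventh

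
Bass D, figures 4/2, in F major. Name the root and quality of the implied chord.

E half-diminished seventh

The figures 4/2 indicate a seventh chord in third inversion.
In third inversion the root lies a second above the bass: a second above D in F major is E.
The chord tones are D, E, G, Bb, giving E half-diminished seventh.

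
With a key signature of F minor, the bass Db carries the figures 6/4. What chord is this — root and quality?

G diminished

The figures 6/4 indicate a triad in second inversion.
In second inversion the root lies a fourth above the bass: a fourth above Db in F minor is G.
The chord tones are Db, G, Bb, giving G diminished.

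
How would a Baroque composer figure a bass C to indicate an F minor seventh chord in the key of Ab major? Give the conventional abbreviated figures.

C is the fifth of F minor seventh, so the chord is in second inversion.
A seventh chord in second inversion is figured 6/4/3, conventionally abbreviated 4/3.

4/3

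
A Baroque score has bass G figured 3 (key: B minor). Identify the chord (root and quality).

G major

The figures 3 indicate a triad in root position.
In root position the bass is the root, so the root is G.
The chord tones are G, B, D, giving G major.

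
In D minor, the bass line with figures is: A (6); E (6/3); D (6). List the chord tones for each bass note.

A (6/3): A, C, F.
E (6/3): E, G, C.
D (6/3): D, F, Bb.

A, C, F | E, G, C | D, F, Bb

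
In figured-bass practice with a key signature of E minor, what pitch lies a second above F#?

Counting 1 letter step above F# lands on G; in E minor, that letter is G.

G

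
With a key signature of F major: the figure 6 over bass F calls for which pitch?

D

Counting 5 letter steps above F lands on D; in F major, that letter is D.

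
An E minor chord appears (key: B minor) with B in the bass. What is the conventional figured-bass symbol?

6/4

B is the fifth of E minor, so the chord is in second inversion.
A triad in second inversion is figured 6/4, conventionally abbreviated 6/4.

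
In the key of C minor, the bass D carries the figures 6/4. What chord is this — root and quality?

The figures 6/4 indicate a triad in second inversion.
In second inversion the root lies a fourth above the bass: a fourth above D in C minor is G.
The chord tones are D, G, Bb, giving G minor.

G minor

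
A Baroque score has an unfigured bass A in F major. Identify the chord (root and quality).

An unfigured bass indicates a triad in root position.
In root position the bass is the root, so the root is A.
The chord tones are A, C, E, giving A minor.

A minor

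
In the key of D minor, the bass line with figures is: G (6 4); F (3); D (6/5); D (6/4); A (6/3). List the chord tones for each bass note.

G, C, E | F, A, C | D, F, A, Bb | D, G, Bb | A, C, F

G (6/4): G, C, E.
F (5/3): F, A, C.
D (6/5/3): D, F, A, Bb.
D (6/4): D, G, Bb.
A (6/3): A, C, F.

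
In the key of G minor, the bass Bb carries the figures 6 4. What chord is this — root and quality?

Eb major

The figures 6 4 indicate a triad in second inversion.
In second inversion the root lies a fourth above the bass: a fourth above Bb in G minor is Eb.
The chord tones are Bb, Eb, G, giving Eb major.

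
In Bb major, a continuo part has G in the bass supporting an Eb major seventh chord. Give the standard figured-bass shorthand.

6/5

G is the third of Eb major seventh, so the chord is in first inversion.
A seventh chord in first inversion is figured 6/5/3, conventionally abbreviated 6/5.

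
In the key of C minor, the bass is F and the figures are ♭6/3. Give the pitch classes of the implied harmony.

A third above F in this key is Ab.
A sixth above F in this key is D, lowered to Db by the flat.
Together with the bass F, this spells Db major in first inversion.

F, Ab, Db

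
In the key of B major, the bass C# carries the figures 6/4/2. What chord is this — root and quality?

D# minor seventh

The figures 6/4/2 indicate a seventh chord in third inversion.
In third inversion the root lies a second above the bass: a second above C# in B major is D#.
The chord tones are C#, D#, F#, A#, giving D# minor seventh.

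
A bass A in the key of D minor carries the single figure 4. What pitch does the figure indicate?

Counting 3 letter steps above A lands on D; in D minor, that letter is D.

D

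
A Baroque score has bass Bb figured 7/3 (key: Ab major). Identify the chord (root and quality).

Bb minor seventh

The figures 7/3 indicate a seventh chord in root position.
In root position the bass is the root, so the root is Bb.
The chord tones are Bb, Db, F, Ab, giving Bb minor seventh.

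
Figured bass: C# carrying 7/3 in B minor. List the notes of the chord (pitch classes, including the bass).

The written figures 7/3 are shorthand for 7/5/3: the 5 is implied.
A third above C# in this key is E.
A fifth above C# in this key is G.
A seventh above C# in this key is B.
Together with the bass C#, this spells C# half-diminished seventh in root position.

C#, E, G, B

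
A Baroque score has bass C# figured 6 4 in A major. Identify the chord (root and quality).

The figures 6 4 indicate a triad in second inversion.
In second inversion the root lies a fourth above the bass: a fourth above C# in A major is F#.
The chord tones are C#, F#, A, giving F# minor.

F# minor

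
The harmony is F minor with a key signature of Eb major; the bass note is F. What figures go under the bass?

no figures

F is the root of F minor, so the chord is in root position.
A triad in root position is figured 5/3, conventionally abbreviated (no figures — root-position triad).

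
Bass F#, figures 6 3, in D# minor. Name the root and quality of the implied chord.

D# minor

The figures 6 3 indicate a triad in first inversion.
In first inversion the root lies a sixth above the bass: a sixth above F# in D# minor is D#.
The chord tones are F#, A#, D#, giving D# minor.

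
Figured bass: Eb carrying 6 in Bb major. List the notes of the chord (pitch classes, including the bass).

Eb, G, C

The written figures 6 are shorthand for 6/3: the 3 is implied.
A third above Eb in this key is G.
A sixth above Eb in this key is C.
Together with the bass Eb, this spells C minor in first inversion.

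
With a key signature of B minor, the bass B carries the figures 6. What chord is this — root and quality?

The figures 6 indicate a triad in first inversion.
In first inversion the root lies a sixth above the bass: a sixth above B in B minor is G.
The chord tones are B, D, G, giving G major.

G major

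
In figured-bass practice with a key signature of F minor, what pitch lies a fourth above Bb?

Counting 3 letter steps above Bb lands on E; in F minor, that letter is Eb.

Eb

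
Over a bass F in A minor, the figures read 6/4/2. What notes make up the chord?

F, G, B, D

A second above F in this key is G.
A fourth above F in this key is B.
A sixth above F in this key is D.
Together with the bass F, this spells G dominant seventh in third inversion.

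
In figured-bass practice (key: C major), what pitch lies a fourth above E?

A

Counting 3 letter steps above E lands on A; in C major, that letter is A.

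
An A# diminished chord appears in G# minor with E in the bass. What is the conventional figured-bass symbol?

6/4

E is the fifth of A# diminished, so the chord is in second inversion.
A triad in second inversion is figured 6/4, conventionally abbreviated 6/4.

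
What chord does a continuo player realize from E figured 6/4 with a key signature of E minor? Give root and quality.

A minor

The figures 6/4 indicate a triad in second inversion.
In second inversion the root lies a fourth above the bass: a fourth above E in E minor is A.
The chord tones are E, A, C, giving A minor.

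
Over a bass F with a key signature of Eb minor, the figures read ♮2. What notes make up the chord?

The written figures ♮2 are shorthand for 6/4/2: the 6/4 are implied.
A second above F in this key is Gb, made natural (G) by the ♮ figure.
A fourth above F in this key is Bb.
A sixth above F in this key is Db.
Together with the bass F, this spells G half-diminished seventh in third inversion.

F, G, Bb, Db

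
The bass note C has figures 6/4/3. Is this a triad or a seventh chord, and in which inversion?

seventh chord, second inversion

Intervals of 6/4/3 above the bass form a seventh chord; the bass is the fifth, so this is second inversion.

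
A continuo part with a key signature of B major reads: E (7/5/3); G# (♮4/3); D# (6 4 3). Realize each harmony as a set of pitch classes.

E, G#, B, D# | G#, B, C, E | D#, F#, G#, B

E (7/5/3): E, G#, B, D#.
G# (6/♮4/3): G#, B, C, E.
D# (6/4/3): D#, F#, G#, B.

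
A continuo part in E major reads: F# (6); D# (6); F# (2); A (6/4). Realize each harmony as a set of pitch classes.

F#, A, D# | D#, F#, B | F#, G#, B, D# | A, D#, F#

F# (6/3): F#, A, D#.
D# (6/3): D#, F#, B.
F# (6/4/2): F#, G#, B, D#.
A (6/4): A, D#, F#.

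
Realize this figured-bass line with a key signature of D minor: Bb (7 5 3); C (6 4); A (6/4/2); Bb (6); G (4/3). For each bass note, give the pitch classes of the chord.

Bb (7/5/3): Bb, D, F, A.
C (6/4): C, F, A.
A (6/4/2): A, Bb, D, F.
Bb (6/3): Bb, D, G.
G (6/4/3): G, Bb, C, E.

Bb, D, F, A | C, F, A | A, Bb, D, F | Bb, D, G | G, Bb, C, E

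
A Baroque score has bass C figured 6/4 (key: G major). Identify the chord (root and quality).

The figures 6/4 indicate a triad in second inversion.
In second inversion the root lies a fourth above the bass: a fourth above C in G major is F#.
The chord tones are C, F#, A, giving F# diminished.

F# diminished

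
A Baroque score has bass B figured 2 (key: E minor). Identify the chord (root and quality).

The figures 2 indicate a seventh chord in third inversion.
In third inversion the root lies a second above the bass: a second above B in E minor is C.
The chord tones are B, C, E, G, giving C major seventh.

C major seventh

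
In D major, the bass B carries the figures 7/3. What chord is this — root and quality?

B minor seventh

The figures 7/3 indicate a seventh chord in root position.
In root position the bass is the root, so the root is B.
The chord tones are B, D, F#, A, giving B minor seventh.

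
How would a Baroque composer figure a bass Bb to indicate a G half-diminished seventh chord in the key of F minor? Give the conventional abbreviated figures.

6/5

Bb is the third of G half-diminished seventh, so the chord is in first inversion.
A seventh chord in first inversion is figured 6/5/3, conventionally abbreviated 6/5.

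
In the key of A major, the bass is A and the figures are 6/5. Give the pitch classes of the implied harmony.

The written figures 6/5 are shorthand for 6/5/3: the 3 is implied.
A third above A in this key is C#.
A fifth above A in this key is E.
A sixth above A in this key is F#.
Together with the bass A, this spells F# minor seventh in first inversion.

A, C#, E, F#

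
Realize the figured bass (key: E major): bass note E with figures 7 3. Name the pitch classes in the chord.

The written figures 7 3 are shorthand for 7/5/3: the 5 is implied.
A third above E in this key is G#.
A fifth above E in this key is B.
A seventh above E in this key is D#.
Together with the bass E, this spells E major seventh in root position.

E, G#, B, D#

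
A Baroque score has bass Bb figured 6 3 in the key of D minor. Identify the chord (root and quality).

The figures 6 3 indicate a triad in first inversion.
In first inversion the root lies a sixth above the bass: a sixth above Bb in D minor is G.
The chord tones are Bb, D, G, giving G minor.

G minor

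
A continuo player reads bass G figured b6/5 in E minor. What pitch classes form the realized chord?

The written figures b6/5 are shorthand for 6/5/3: the 3 is implied.
A third above G in this key is B.
A fifth above G in this key is D.
A sixth above G in this key is E, lowered to Eb by the flat.
Together with the bass G, this spells Eb augmented major seventh in first inversion.

G, B, D, Eb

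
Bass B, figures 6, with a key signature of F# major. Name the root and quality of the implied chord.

G# minor

The figures 6 indicate a triad in first inversion.
In first inversion the root lies a sixth above the bass: a sixth above B in F# major is G#.
The chord tones are B, D#, G#, giving G# minor.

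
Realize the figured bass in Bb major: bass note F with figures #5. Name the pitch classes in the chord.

F, A, C#

The written figures #5 are shorthand for 5/3: the 3 is implied.
A third above F in this key is A.
A fifth above F in this key is C, raised to C# by the sharp.
Together with the bass F, this spells F augmented in root position.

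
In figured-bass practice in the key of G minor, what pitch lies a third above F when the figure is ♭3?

Ab

Counting 2 letter steps above F lands on A; in G minor, that letter is A.
The b3 figure lowers it a semitone, giving Ab.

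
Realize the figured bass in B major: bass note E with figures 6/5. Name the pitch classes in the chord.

The written figures 6/5 are shorthand for 6/5/3: the 3 is implied.
A third above E in this key is G#.
A fifth above E in this key is B.
A sixth above E in this key is C#.
Together with the bass E, this spells C# minor seventh in first inversion.

E, G#, B, C#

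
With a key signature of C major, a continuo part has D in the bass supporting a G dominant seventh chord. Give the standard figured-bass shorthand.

4/3

D is the fifth of G dominant seventh, so the chord is in second inversion.
A seventh chord in second inversion is figured 6/4/3, conventionally abbreviated 4/3.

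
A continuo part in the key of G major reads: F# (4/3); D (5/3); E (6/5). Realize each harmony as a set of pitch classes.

F#, A, B, D | D, F#, A | E, G, B, C

F# (6/4/3): F#, A, B, D.
D (5/3): D, F#, A.
E (6/5/3): E, G, B, C.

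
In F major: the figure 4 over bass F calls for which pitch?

Bb

Counting 3 letter steps above F lands on B; in F major, that letter is Bb.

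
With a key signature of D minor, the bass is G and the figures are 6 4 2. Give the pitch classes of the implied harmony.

G, A, C, E

A second above G in this key is A.
A fourth above G in this key is C.
A sixth above G in this key is E.
Together with the bass G, this spells A minor seventh in third inversion.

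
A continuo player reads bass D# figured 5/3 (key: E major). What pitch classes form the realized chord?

A third above D# in this key is F#.
A fifth above D# in this key is A.
Together with the bass D#, this spells D# diminished in root position.

D#, F#, A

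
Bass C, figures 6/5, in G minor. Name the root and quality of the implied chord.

The figures 6/5 indicate a seventh chord in first inversion.
In first inversion the root lies a sixth above the bass: a sixth above C in G minor is A.
The chord tones are C, Eb, G, A, giving A half-diminished seventh.

A half-diminished seventh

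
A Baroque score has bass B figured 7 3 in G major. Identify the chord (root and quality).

The figures 7 3 indicate a seventh chord in root position.
In root position the bass is the root, so the root is B.
The chord tones are B, D, F#, A, giving B minor seventh.

B minor seventh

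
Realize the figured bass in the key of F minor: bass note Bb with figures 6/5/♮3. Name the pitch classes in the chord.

A third above Bb in this key is Db, made natural (D) by the ♮ figure.
A fifth above Bb in this key is F.
A sixth above Bb in this key is G.
Together with the bass Bb, this spells G minor seventh in first inversion.

Bb, D, F, G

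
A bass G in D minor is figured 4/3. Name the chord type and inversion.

seventh chord, second inversion

4/3 is shorthand for 6/4/3.
Intervals of 6/4/3 above the bass form a seventh chord; the bass is the fifth, so this is second inversion.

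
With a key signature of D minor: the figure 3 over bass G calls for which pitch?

Bb

Counting 2 letter steps above G lands on B; in D minor, that letter is Bb.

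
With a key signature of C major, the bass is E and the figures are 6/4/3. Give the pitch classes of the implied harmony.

A third above E in this key is G.
A fourth above E in this key is A.
A sixth above E in this key is C.
Together with the bass E, this spells A minor seventh in second inversion.

E, G, A, C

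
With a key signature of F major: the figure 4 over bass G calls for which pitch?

Counting 3 letter steps above G lands on C; in F major, that letter is C.

C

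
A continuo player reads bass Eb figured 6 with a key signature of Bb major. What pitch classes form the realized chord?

The written figures 6 are shorthand for 6/3: the 3 is implied.
A third above Eb in this key is G.
A sixth above Eb in this key is C.
Together with the bass Eb, this spells C minor in first inversion.

Eb, G, C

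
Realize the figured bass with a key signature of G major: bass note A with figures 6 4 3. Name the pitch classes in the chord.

A third above A in this key is C.
A fourth above A in this key is D.
A sixth above A in this key is F#.
Together with the bass A, this spells D dominant seventh in second inversion.

A, C, D, F#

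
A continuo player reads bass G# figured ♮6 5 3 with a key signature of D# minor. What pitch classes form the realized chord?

A third above G# in this key is B.
A fifth above G# in this key is D#.
A sixth above G# in this key is E#, made natural (E) by the ♮ figure.
Together with the bass G#, this spells E major seventh in first inversion.

G#, B, D#, E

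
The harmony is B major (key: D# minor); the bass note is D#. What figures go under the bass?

D# is the third of B major, so the chord is in first inversion.
A triad in first inversion is figured 6/3, conventionally abbreviated 6.

6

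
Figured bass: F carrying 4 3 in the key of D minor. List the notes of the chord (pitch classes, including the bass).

F, A, Bb, D

The written figures 4 3 are shorthand for 6/4/3: the 6 is implied.
A third above F in this key is A.
A fourth above F in this key is Bb.
A sixth above F in this key is D.
Together with the bass F, this spells Bb major seventh in second inversion.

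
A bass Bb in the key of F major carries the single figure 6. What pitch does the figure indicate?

Counting 5 letter steps above Bb lands on G; in F major, that letter is G.

G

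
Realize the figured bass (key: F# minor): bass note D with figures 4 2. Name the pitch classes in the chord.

D, E, G#, B

The written figures 4 2 are shorthand for 6/4/2: the 6 is implied.
A second above D in this key is E.
A fourth above D in this key is G#.
A sixth above D in this key is B.
Together with the bass D, this spells E dominant seventh in third inversion.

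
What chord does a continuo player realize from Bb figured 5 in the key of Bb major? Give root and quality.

Bb major

The figures 5 indicate a triad in root position.
In root position the bass is the root, so the root is Bb.
The chord tones are Bb, D, F, giving Bb major.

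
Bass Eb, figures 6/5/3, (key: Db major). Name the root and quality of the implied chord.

The figures 6/5/3 indicate a seventh chord in first inversion.
In first inversion the root lies a sixth above the bass: a sixth above Eb in Db major is C.
The chord tones are Eb, Gb, Bb, C, giving C half-diminished seventh.

C half-diminished seventh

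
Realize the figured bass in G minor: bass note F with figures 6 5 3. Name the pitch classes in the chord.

F, A, C, D

A third above F in this key is A.
A fifth above F in this key is C.
A sixth above F in this key is D.
Together with the bass F, this spells D minor seventh in first inversion.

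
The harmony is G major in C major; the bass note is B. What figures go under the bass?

6

B is the third of G major, so the chord is in first inversion.
A triad in first inversion is figured 6/3, conventionally abbreviated 6.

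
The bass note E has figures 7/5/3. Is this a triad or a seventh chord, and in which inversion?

seventh chord, root position

Intervals of 7/5/3 above the bass form a seventh chord; the bass is the root, so this is root position.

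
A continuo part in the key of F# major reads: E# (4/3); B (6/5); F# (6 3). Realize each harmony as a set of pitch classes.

E#, G#, A#, C# | B, D#, F#, G# | F#, A#, D#

E# (6/4/3): E#, G#, A#, C#.
B (6/5/3): B, D#, F#, G#.
F# (6/3): F#, A#, D#.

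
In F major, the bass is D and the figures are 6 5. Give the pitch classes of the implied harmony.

The written figures 6 5 are shorthand for 6/5/3: the 3 is implied.
A third above D in this key is F.
A fifth above D in this key is A.
A sixth above D in this key is Bb.
Together with the bass D, this spells Bb major seventh in first inversion.

D, F, A, Bb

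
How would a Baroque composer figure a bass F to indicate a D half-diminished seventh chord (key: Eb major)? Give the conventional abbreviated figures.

F is the third of D half-diminished seventh, so the chord is in first inversion.
A seventh chord in first inversion is figured 6/5/3, conventionally abbreviated 6/5.

6/5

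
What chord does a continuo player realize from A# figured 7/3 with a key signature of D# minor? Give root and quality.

A# minor seventh

The figures 7/3 indicate a seventh chord in root position.
In root position the bass is the root, so the root is A#.
The chord tones are A#, C#, E#, G#, giving A# minor seventh.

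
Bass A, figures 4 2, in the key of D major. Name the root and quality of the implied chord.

The figures 4 2 indicate a seventh chord in third inversion.
In third inversion the root lies a second above the bass: a second above A in D major is B.
The chord tones are A, B, D, F#, giving B minor seventh.

B minor seventh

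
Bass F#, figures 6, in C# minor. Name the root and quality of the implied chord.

The figures 6 indicate a triad in first inversion.
In first inversion the root lies a sixth above the bass: a sixth above F# in C# minor is D#.
The chord tones are F#, A, D#, giving D# diminished.

D# diminished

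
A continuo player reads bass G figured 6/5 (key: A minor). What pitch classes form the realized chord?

G, B, D, E

The written figures 6/5 are shorthand for 6/5/3: the 3 is implied.
A third above G in this key is B.
A fifth above G in this key is D.
A sixth above G in this key is E.
Together with the bass G, this spells E minor seventh in first inversion.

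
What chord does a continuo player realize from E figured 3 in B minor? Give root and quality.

E minor

The figures 3 indicate a triad in root position.
In root position the bass is the root, so the root is E.
The chord tones are E, G, B, giving E minor.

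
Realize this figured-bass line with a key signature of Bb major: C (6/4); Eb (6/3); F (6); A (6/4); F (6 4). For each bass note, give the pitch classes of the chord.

C (6/4): C, F, A.
Eb (6/3): Eb, G, C.
F (6/3): F, A, D.
A (6/4): A, D, F.
F (6/4): F, Bb, D.

C, F, A | Eb, G, C | F, A, D | A, D, F | F, Bb, D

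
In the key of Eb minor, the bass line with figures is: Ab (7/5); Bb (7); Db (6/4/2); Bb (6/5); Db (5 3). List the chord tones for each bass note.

Ab (7/5/3): Ab, Cb, Eb, Gb.
Bb (7/5/3): Bb, Db, F, Ab.
Db (6/4/2): Db, Eb, Gb, Bb.
Bb (6/5/3): Bb, Db, F, Gb.
Db (5/3): Db, F, Ab.

Ab, Cb, Eb, Gb | Bb, Db, F, Ab | Db, Eb, Gb, Bb | Bb, Db, F, Gb | Db, F, Ab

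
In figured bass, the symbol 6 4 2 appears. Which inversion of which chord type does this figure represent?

Intervals of 6/4/2 above the bass form a seventh chord; the bass is the seventh, so this is third inversion.

seventh chord, third inversion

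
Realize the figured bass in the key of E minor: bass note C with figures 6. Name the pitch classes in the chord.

C, E, A

The written figures 6 are shorthand for 6/3: the 3 is implied.
A third above C in this key is E.
A sixth above C in this key is A.
Together with the bass C, this spells A minor in first inversion.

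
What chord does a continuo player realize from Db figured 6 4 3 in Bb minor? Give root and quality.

The figures 6 4 3 indicate a seventh chord in second inversion.
In second inversion the root lies a fourth above the bass: a fourth above Db in Bb minor is Gb.
The chord tones are Db, F, Gb, Bb, giving Gb major seventh.

Gb major seventh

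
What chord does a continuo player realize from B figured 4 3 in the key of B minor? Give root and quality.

E minor seventh

The figures 4 3 indicate a seventh chord in second inversion.
In second inversion the root lies a fourth above the bass: a fourth above B in B minor is E.
The chord tones are B, D, E, G, giving E minor seventh.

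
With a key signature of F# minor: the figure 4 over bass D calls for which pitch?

G#

Counting 3 letter steps above D lands on G; in F# minor, that letter is G#.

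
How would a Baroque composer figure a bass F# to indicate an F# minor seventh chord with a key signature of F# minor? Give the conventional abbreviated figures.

F# is the root of F# minor seventh, so the chord is in root position.
A seventh chord in root position is figured 7/5/3, conventionally abbreviated 7.

7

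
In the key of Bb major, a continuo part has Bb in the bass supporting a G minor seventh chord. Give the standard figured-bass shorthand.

6/5

Bb is the third of G minor seventh, so the chord is in first inversion.
A seventh chord in first inversion is figured 6/5/3, conventionally abbreviated 6/5.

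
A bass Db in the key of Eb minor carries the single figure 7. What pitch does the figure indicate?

Counting 6 letter steps above Db lands on C; in Eb minor, that letter is Cb.

Cb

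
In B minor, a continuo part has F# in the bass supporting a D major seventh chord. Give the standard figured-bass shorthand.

6/5

F# is the third of D major seventh, so the chord is in first inversion.
A seventh chord in first inversion is figured 6/5/3, conventionally abbreviated 6/5.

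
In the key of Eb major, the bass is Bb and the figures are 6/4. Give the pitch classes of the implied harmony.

Bb, Eb, G

A fourth above Bb in this key is Eb.
A sixth above Bb in this key is G.
Together with the bass Bb, this spells Eb major in second inversion.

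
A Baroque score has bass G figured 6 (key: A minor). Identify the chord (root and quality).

The figures 6 indicate a triad in first inversion.
In first inversion the root lies a sixth above the bass: a sixth above G in A minor is E.
The chord tones are G, B, E, giving E minor.

E minor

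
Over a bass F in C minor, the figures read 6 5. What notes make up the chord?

The written figures 6 5 are shorthand for 6/5/3: the 3 is implied.
A third above F in this key is Ab.
A fifth above F in this key is C.
A sixth above F in this key is D.
Together with the bass F, this spells D half-diminished seventh in first inversion.

F, Ab, C, D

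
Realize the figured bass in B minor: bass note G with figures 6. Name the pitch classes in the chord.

The written figures 6 are shorthand for 6/3: the 3 is implied.
A third above G in this key is B.
A sixth above G in this key is E.
Together with the bass G, this spells E minor in first inversion.

G, B, E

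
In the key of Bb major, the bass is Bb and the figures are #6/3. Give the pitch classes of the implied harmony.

Bb, D, G#

A third above Bb in this key is D.
A sixth above Bb in this key is G, raised to G# by the sharp.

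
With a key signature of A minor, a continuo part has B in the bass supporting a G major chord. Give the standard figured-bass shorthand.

B is the third of G major, so the chord is in first inversion.
A triad in first inversion is figured 6/3, conventionally abbreviated 6.

6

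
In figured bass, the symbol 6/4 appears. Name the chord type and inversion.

triad, second inversion

Intervals of 6/4 above the bass form a triad; the bass is the fifth, so this is second inversion.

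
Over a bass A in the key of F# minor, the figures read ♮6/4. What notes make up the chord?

A fourth above A in this key is D.
A sixth above A in this key is F#, made natural (F) by the ♮ figure.
Together with the bass A, this spells D minor in second inversion.

A, D, F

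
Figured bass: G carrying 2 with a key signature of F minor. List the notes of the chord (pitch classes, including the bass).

G, Ab, C, Eb

The written figures 2 are shorthand for 6/4/2: the 6/4 are implied.
A second above G in this key is Ab.
A fourth above G in this key is C.
A sixth above G in this key is Eb.
Together with the bass G, this spells Ab major seventh in third inversion.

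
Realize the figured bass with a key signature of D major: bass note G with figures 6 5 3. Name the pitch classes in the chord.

A third above G in this key is B.
A fifth above G in this key is D.
A sixth above G in this key is E.
Together with the bass G, this spells E minor seventh in first inversion.

G, B, D, E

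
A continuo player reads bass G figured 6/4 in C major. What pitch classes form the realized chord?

A fourth above G in this key is C.
A sixth above G in this key is E.
Together with the bass G, this spells C major in second inversion.

G, C, E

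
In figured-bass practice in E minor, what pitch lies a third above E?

Counting 2 letter steps above E lands on G; in E minor, that letter is G.

G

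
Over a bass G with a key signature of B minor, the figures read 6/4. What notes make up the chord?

G, C#, E

A fourth above G in this key is C#.
A sixth above G in this key is E.
Together with the bass G, this spells C# diminished in second inversion.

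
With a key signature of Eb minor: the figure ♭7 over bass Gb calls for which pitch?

Counting 6 letter steps above Gb lands on F; in Eb minor, that letter is F.
The b7 figure lowers it a semitone, giving Fb.

Fb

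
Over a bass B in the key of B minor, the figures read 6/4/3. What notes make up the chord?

B, D, E, G

A third above B in this key is D.
A fourth above B in this key is E.
A sixth above B in this key is G.
Together with the bass B, this spells E minor seventh in second inversion.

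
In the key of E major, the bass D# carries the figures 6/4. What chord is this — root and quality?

G# minor

The figures 6/4 indicate a triad in second inversion.
In second inversion the root lies a fourth above the bass: a fourth above D# in E major is G#.
The chord tones are D#, G#, B, giving G# minor.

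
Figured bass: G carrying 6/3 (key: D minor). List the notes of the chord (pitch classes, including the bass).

A third above G in this key is Bb.
A sixth above G in this key is E.
Together with the bass G, this spells E diminished in first inversion.

G, Bb, E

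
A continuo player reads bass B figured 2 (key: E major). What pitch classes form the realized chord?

B, C#, E, G#

The written figures 2 are shorthand for 6/4/2: the 6/4 are implied.
A second above B in this key is C#.
A fourth above B in this key is E.
A sixth above B in this key is G#.
Together with the bass B, this spells C# minor seventh in third inversion.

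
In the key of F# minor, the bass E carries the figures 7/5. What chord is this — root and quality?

E dominant seventh

The figures 7/5 indicate a seventh chord in root position.
In root position the bass is the root, so the root is E.
The chord tones are E, G#, B, D, giving E dominant seventh.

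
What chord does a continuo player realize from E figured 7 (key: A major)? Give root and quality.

E dominant seventh

The figures 7 indicate a seventh chord in root position.
In root position the bass is the root, so the root is E.
The chord tones are E, G#, B, D, giving E dominant seventh.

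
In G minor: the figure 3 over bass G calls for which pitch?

Bb

Counting 2 letter steps above G lands on B; in G minor, that letter is Bb.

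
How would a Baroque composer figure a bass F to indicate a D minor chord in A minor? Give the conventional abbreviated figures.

6

F is the third of D minor, so the chord is in first inversion.
A triad in first inversion is figured 6/3, conventionally abbreviated 6.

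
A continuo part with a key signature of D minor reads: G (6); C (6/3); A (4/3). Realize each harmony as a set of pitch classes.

G (6/3): G, Bb, E.
C (6/3): C, E, A.
A (6/4/3): A, C, D, F.

G, Bb, E | C, E, A | A, C, D, F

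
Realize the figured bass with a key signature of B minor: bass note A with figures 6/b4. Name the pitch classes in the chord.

A fourth above A in this key is D, lowered to Db by the flat.
A sixth above A in this key is F#.

A, Db, F#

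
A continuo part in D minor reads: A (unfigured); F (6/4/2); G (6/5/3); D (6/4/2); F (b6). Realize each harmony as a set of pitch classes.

A (5/3): A, C, E.
F (6/4/2): F, G, Bb, D.
G (6/5/3): G, Bb, D, E.
D (6/4/2): D, E, G, Bb.
F (b6/3): F, A, Db.

A, C, E | F, G, Bb, D | G, Bb, D, E | D, E, G, Bb | F, A, Db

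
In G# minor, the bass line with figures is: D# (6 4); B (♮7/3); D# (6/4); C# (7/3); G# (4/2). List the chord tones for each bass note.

D#, G#, B | B, D#, F#, A | D#, G#, B | C#, E, G#, B | G#, A#, C#, E

D# (6/4): D#, G#, B.
B (♮7/5/3): B, D#, F#, A.
D# (6/4): D#, G#, B.
C# (7/5/3): C#, E, G#, B.
G# (6/4/2): G#, A#, C#, E.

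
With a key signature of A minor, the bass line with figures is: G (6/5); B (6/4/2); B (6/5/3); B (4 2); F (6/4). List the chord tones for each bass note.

G, B, D, E | B, C, E, G | B, D, F, G | B, C, E, G | F, B, D

G (6/5/3): G, B, D, E.
B (6/4/2): B, C, E, G.
B (6/5/3): B, D, F, G.
B (6/4/2): B, C, E, G.
F (6/4): F, B, D.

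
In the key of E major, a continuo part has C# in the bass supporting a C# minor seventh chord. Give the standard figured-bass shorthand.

7

C# is the root of C# minor seventh, so the chord is in root position.
A seventh chord in root position is figured 7/5/3, conventionally abbreviated 7.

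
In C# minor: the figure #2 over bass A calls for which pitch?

B#

Counting 1 letter step above A lands on B; in C# minor, that letter is B.
The #2 figure raises it a semitone, giving B#.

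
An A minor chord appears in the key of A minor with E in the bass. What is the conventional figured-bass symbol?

6/4

E is the fifth of A minor, so the chord is in second inversion.
A triad in second inversion is figured 6/4, conventionally abbreviated 6/4.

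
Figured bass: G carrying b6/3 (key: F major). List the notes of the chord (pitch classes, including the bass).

G, Bb, Eb

A third above G in this key is Bb.
A sixth above G in this key is E, lowered to Eb by the flat.
Together with the bass G, this spells Eb major in first inversion.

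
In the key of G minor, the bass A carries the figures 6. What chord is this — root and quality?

The figures 6 indicate a triad in first inversion.
In first inversion the root lies a sixth above the bass: a sixth above A in G minor is F.
The chord tones are A, C, F, giving F major.

F major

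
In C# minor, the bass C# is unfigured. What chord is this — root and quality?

C# minor

An unfigured bass indicates a triad in root position.
In root position the bass is the root, so the root is C#.
The chord tones are C#, E, G#, giving C# minor.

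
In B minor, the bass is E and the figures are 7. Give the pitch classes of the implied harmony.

The written figures 7 are shorthand for 7/5/3: the 5/3 are implied.
A third above E in this key is G.
A fifth above E in this key is B.
A seventh above E in this key is D.
Together with the bass E, this spells E minor seventh in root position.

E, G, B, D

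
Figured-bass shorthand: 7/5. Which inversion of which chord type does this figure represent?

7/5 is shorthand for 7/5/3.
Intervals of 7/5/3 above the bass form a seventh chord; the bass is the root, so this is root position.

seventh chord, root position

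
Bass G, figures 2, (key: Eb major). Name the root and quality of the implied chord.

Ab major seventh

The figures 2 indicate a seventh chord in third inversion.
In third inversion the root lies a second above the bass: a second above G in Eb major is Ab.
The chord tones are G, Ab, C, Eb, giving Ab major seventh.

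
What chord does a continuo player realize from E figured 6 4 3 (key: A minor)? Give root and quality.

The figures 6 4 3 indicate a seventh chord in second inversion.
In second inversion the root lies a fourth above the bass: a fourth above E in A minor is A.
The chord tones are E, G, A, C, giving A minor seventh.

A minor seventh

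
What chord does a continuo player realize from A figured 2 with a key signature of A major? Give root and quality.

The figures 2 indicate a seventh chord in third inversion.
In third inversion the root lies a second above the bass: a second above A in A major is B.
The chord tones are A, B, D, F#, giving B minor seventh.

B minor seventh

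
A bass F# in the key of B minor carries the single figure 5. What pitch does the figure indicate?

C#

Counting 4 letter steps above F# lands on C; in B minor, that letter is C#.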